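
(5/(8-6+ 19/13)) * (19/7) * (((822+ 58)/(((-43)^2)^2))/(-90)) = -21736/1938460167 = -0.00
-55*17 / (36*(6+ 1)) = -935 / 252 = -3.71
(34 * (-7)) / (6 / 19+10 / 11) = -24871 / 128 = -194.30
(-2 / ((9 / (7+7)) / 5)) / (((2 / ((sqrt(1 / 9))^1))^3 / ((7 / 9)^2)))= -1715 / 39366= -0.04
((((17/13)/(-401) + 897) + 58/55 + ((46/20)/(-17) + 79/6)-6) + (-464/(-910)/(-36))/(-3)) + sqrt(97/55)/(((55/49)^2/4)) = 909.30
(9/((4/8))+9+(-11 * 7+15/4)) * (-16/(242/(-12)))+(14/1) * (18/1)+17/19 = 497045/2299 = 216.20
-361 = -361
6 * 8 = 48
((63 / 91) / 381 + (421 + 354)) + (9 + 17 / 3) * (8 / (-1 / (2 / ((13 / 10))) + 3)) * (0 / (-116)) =1279528 / 1651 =775.00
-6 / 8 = -3 / 4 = -0.75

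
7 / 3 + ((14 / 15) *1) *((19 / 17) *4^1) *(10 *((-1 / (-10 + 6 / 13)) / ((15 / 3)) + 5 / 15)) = 405923 / 23715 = 17.12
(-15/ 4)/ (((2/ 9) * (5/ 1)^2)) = -27/ 40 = -0.68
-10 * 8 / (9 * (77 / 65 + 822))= -5200 / 481563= -0.01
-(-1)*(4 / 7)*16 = 64 / 7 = 9.14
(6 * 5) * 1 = 30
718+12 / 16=2875 / 4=718.75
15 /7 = 2.14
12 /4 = 3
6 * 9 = 54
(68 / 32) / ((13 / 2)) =17 / 52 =0.33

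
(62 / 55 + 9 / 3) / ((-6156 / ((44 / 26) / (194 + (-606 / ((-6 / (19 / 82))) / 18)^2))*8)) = -381587 / 526512986675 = -0.00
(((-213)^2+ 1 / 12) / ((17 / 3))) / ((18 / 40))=2722145 / 153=17791.80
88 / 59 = 1.49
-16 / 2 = -8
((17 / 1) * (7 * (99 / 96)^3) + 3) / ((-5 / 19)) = -83121333 / 163840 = -507.33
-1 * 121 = -121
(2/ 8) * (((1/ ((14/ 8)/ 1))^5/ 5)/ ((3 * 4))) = 64/ 252105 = 0.00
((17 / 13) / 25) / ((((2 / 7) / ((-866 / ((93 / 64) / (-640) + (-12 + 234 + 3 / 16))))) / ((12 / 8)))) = -30150656 / 28168855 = -1.07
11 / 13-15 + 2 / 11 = -13.97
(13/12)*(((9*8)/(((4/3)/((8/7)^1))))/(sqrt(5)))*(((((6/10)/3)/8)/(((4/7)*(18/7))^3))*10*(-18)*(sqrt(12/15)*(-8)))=218491/720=303.46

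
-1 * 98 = -98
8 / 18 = 4 / 9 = 0.44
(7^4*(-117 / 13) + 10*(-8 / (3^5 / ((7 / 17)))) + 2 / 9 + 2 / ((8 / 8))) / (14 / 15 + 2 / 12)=-892581590 / 45441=-19642.65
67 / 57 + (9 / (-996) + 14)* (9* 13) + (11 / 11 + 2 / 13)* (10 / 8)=201675781 / 123006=1639.56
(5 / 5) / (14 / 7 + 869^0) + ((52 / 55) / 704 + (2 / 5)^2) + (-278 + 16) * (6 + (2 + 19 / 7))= -2806.65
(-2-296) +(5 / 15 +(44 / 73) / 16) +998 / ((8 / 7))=575.62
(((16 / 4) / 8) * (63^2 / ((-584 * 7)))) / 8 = -567 / 9344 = -0.06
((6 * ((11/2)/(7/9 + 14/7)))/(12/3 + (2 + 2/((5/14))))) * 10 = 297/29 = 10.24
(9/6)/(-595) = -3/1190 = -0.00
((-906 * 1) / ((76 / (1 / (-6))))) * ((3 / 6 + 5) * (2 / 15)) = 1.46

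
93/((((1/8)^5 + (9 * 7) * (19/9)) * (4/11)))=253952/132065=1.92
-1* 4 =-4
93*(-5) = -465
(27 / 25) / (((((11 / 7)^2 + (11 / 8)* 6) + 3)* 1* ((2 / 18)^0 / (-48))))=-254016 / 67225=-3.78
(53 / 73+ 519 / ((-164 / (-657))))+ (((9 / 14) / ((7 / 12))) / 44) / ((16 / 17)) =107372118499 / 51623264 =2079.92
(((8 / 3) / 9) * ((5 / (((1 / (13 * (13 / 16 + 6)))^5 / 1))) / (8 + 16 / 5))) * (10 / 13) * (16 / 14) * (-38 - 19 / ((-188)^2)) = -24074976813.10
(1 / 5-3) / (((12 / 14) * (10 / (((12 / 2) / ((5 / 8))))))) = -3.14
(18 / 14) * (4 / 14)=18 / 49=0.37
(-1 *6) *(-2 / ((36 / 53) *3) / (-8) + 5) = -2213 / 72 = -30.74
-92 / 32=-23 / 8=-2.88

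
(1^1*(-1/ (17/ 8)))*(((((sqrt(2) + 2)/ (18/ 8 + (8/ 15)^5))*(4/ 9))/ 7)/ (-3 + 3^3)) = -900000/ 828888193-450000*sqrt(2)/ 828888193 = -0.00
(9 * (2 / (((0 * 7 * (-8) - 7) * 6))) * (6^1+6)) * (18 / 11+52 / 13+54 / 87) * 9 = -646704 / 2233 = -289.61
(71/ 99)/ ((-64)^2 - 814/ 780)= 9230/ 52702089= 0.00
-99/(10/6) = -297/5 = -59.40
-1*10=-10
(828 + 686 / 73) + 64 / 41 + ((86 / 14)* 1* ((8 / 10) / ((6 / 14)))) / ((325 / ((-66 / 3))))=12229809238 / 14590875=838.18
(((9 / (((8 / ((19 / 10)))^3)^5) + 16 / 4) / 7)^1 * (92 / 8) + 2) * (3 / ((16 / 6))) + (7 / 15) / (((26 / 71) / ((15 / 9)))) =5425148704430229183828839660031329 / 461056011852054528000000000000000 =11.77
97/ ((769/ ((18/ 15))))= 582/ 3845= 0.15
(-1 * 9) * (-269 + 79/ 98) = 236547/ 98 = 2413.74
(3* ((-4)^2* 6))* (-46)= -13248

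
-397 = -397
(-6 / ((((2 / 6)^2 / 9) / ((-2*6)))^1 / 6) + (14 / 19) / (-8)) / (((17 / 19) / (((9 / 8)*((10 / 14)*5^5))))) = 373976015625 / 3808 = 98207987.30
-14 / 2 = -7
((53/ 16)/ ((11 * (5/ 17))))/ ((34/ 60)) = 159/ 88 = 1.81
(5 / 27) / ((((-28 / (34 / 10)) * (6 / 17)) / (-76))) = 5491 / 1134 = 4.84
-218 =-218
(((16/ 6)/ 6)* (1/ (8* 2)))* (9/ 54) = 0.00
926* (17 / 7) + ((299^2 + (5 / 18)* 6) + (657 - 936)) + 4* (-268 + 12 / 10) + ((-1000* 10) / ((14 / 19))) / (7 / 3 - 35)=466758391 / 5145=90720.78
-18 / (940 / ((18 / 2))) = -81 / 470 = -0.17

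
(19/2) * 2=19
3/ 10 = 0.30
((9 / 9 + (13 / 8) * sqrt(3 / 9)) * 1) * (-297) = -297-1287 * sqrt(3) / 8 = -575.64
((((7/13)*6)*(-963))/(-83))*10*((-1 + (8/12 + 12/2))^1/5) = 458388/1079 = 424.83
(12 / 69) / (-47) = -4 / 1081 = -0.00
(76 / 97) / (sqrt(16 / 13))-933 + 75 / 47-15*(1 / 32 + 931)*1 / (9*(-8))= -8872871 / 12032 + 19*sqrt(13) / 97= -736.73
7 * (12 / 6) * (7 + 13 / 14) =111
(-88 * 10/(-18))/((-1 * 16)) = -55/18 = -3.06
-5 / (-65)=1 / 13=0.08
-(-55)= 55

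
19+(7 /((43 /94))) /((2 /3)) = 1804 /43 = 41.95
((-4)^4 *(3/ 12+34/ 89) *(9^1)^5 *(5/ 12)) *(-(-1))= 354294000/ 89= 3980831.46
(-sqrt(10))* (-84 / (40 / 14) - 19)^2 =-58564* sqrt(10) / 25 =-7407.83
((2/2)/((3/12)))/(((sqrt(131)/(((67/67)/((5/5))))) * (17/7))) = 28 * sqrt(131)/2227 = 0.14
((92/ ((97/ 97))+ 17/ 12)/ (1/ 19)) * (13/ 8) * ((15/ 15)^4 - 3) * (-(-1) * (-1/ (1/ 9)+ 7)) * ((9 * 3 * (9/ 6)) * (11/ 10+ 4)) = 381273399/ 160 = 2382958.74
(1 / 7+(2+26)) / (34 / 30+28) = 0.97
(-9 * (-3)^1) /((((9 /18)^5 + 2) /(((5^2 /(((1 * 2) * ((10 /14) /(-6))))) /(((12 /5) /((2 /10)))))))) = -1512 /13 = -116.31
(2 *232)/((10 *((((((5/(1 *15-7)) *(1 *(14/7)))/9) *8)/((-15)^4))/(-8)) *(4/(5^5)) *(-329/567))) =1070263125000/47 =22771555851.06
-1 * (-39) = 39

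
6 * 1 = 6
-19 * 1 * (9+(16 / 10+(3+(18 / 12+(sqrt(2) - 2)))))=-2489 / 10 - 19 * sqrt(2)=-275.77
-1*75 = -75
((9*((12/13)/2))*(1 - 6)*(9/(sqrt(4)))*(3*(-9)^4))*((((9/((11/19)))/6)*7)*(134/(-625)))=127863110277/17875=7153180.99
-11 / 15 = -0.73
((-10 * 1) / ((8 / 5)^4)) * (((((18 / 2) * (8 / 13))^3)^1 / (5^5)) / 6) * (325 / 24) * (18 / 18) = -2025 / 10816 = -0.19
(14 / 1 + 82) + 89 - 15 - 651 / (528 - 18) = 28683 / 170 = 168.72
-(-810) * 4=3240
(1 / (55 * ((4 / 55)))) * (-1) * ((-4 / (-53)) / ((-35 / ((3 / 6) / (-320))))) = -1 / 1187200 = -0.00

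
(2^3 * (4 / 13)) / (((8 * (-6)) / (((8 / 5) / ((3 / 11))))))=-176 / 585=-0.30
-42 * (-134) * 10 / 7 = 8040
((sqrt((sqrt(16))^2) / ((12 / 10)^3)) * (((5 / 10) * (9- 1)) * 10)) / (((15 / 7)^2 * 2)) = 2450 / 243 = 10.08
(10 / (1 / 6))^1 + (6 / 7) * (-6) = 384 / 7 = 54.86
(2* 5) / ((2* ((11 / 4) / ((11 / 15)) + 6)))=20 / 39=0.51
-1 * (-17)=17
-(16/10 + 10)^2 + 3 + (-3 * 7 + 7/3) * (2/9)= -91603/675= -135.71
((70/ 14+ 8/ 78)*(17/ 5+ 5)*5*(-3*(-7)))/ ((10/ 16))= 468048/ 65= 7200.74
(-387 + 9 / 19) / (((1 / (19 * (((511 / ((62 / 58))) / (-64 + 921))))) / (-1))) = 108830736 / 26567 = 4096.46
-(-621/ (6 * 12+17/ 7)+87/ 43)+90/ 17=4423368/ 380851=11.61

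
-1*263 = -263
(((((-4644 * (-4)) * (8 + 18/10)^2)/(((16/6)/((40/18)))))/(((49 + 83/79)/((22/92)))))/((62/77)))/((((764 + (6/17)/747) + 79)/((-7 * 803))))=-493121826609888861/8383416350035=-58821.11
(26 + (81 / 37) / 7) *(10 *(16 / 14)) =545200 / 1813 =300.72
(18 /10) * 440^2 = 348480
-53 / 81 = -0.65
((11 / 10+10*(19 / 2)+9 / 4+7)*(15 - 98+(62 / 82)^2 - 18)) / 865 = -17785187 / 1454065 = -12.23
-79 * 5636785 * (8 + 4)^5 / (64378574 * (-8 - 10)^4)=-14249792480 / 869110749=-16.40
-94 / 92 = -1.02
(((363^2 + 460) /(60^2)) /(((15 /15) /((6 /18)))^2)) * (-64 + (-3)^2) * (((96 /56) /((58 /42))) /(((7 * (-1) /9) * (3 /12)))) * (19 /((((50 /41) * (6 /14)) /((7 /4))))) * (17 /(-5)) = -134835365819 /435000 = -309966.36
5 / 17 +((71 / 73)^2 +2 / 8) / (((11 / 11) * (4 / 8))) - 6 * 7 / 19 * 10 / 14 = 3811169 / 3442534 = 1.11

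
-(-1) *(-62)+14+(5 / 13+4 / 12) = -1844 / 39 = -47.28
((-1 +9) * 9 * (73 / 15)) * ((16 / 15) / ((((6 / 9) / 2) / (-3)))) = -84096 / 25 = -3363.84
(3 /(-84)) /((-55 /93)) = 93 /1540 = 0.06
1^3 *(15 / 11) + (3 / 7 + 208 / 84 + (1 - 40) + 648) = 141665 / 231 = 613.27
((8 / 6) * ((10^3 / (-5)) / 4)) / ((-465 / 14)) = 560 / 279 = 2.01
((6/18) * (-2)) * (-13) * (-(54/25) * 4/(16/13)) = -1521/25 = -60.84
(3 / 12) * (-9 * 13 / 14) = -117 / 56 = -2.09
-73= -73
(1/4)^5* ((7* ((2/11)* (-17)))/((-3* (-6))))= -119/101376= -0.00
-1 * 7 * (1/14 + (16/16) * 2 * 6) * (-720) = 60840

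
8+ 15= 23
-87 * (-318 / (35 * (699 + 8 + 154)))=9222 / 10045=0.92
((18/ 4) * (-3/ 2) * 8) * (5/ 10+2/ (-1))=81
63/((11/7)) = 441/11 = 40.09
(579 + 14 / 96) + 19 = 28711 / 48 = 598.15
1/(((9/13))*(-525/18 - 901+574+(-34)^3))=-26/713883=-0.00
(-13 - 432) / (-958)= 445 / 958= 0.46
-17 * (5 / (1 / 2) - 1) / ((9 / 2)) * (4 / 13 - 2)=748 / 13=57.54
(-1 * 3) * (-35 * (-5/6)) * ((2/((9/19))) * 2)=-6650/9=-738.89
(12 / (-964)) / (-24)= 1 / 1928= 0.00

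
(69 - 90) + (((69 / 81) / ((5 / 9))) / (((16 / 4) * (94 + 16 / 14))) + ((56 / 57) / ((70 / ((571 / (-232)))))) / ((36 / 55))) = -77241739 / 3669660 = -21.05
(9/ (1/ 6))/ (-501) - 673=-112409/ 167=-673.11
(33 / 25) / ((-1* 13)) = -33 / 325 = -0.10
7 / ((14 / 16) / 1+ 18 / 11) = 616 / 221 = 2.79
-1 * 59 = -59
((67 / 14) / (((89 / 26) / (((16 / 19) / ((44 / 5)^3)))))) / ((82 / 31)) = 3375125 / 5167655416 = 0.00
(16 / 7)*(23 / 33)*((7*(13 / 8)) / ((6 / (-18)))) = -598 / 11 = -54.36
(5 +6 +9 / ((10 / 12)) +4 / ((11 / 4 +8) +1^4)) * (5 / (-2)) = -5203 / 94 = -55.35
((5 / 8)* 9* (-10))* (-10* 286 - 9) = 161381.25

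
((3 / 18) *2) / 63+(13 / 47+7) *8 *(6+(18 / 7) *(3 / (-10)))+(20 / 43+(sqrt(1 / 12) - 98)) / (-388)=112867059617 / 370509930 - sqrt(3) / 2328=304.63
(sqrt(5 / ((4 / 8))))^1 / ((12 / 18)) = 3 *sqrt(10) / 2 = 4.74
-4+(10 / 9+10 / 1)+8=136 / 9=15.11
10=10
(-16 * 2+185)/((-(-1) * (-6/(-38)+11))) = 2907/212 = 13.71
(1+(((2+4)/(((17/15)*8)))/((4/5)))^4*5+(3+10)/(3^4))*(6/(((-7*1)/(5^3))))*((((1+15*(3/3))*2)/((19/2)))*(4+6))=-970307584493125/76780521216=-12637.42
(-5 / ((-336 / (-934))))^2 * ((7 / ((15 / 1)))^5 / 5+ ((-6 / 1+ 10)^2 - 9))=207145075891 / 153090000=1353.09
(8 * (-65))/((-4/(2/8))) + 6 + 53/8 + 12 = 457/8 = 57.12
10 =10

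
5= 5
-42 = -42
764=764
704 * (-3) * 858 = -1812096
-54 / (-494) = 27 / 247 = 0.11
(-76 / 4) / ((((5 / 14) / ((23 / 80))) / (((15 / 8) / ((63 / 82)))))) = -17917 / 480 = -37.33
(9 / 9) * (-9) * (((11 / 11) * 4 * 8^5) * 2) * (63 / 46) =-74317824 / 23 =-3231209.74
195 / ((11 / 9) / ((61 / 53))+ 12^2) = 107055 / 79639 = 1.34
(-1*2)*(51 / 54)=-17 / 9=-1.89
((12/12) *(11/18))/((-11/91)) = -91/18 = -5.06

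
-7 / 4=-1.75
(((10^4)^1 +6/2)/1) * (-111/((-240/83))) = 30719213/80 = 383990.16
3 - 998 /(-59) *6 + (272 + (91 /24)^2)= 13283267 /33984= 390.87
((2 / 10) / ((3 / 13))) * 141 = 611 / 5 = 122.20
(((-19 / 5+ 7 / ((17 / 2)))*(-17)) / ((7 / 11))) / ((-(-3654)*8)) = 2783 / 1023120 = 0.00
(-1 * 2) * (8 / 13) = -16 / 13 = -1.23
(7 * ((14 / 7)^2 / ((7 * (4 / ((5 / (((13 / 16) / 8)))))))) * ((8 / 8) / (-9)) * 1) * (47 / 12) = -7520 / 351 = -21.42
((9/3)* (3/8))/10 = 9/80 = 0.11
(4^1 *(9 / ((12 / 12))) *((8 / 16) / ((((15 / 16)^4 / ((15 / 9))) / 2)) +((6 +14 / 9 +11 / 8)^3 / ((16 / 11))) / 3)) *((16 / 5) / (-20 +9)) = -370372435333 / 213840000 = -1732.01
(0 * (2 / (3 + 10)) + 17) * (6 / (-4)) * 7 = -357 / 2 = -178.50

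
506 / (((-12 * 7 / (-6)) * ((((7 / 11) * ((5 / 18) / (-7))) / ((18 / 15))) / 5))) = -300564 / 35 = -8587.54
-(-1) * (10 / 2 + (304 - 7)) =302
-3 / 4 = -0.75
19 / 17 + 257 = 4388 / 17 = 258.12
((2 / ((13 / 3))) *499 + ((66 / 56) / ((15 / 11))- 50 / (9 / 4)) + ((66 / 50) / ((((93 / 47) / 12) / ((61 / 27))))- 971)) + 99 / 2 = -1763175943 / 2538900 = -694.46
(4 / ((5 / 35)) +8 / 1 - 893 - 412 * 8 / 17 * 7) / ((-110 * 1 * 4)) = 37641 / 7480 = 5.03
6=6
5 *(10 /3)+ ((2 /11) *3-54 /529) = 298690 /17457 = 17.11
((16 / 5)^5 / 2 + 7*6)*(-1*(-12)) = 7866456 / 3125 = 2517.27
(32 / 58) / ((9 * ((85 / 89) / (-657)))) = -103952 / 2465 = -42.17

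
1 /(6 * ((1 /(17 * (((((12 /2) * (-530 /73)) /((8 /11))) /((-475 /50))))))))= 49555 /2774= 17.86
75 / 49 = 1.53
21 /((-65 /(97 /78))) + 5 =7771 /1690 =4.60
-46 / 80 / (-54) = 23 / 2160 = 0.01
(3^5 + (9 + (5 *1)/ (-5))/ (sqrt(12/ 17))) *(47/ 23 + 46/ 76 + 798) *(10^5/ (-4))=-2125542262500/ 437- 34988350000 *sqrt(51)/ 1311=-5054533626.89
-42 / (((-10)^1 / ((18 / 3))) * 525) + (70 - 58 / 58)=8631 / 125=69.05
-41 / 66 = -0.62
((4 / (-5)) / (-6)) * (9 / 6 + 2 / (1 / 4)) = 19 / 15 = 1.27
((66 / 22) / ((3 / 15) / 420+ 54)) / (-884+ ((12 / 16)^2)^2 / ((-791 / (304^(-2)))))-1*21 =-7879222333021976601 / 375199940645016821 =-21.00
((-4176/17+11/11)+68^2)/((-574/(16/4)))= -30.52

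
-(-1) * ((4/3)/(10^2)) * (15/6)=1/30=0.03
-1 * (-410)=410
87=87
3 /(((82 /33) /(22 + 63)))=8415 /82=102.62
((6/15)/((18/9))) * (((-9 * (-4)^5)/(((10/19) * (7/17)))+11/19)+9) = 28285666/3325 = 8506.97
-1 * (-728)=728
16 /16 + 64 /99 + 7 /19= 3790 /1881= 2.01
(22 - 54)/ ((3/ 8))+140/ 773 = -197468/ 2319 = -85.15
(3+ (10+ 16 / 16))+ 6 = 20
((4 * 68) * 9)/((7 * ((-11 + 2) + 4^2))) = 2448/49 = 49.96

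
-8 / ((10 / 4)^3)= -64 / 125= -0.51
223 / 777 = 0.29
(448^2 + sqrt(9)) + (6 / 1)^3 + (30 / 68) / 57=129796263 / 646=200923.01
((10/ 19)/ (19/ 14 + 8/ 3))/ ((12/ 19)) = 35/ 169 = 0.21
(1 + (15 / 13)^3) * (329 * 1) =1833188 / 2197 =834.41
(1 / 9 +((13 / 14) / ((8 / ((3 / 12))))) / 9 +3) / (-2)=-12557 / 8064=-1.56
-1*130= -130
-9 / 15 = -3 / 5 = -0.60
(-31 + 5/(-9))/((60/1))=-71/135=-0.53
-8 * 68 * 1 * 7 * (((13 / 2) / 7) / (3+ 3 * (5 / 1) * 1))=-1768 / 9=-196.44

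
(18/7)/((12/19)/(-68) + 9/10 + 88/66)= 174420/150857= 1.16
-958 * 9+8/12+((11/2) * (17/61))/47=-148303615/17202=-8621.30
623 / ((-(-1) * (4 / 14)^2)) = 30527 / 4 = 7631.75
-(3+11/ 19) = -68/ 19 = -3.58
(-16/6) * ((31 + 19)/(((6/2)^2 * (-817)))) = 400/22059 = 0.02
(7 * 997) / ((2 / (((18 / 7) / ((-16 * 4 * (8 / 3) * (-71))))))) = 26919 / 36352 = 0.74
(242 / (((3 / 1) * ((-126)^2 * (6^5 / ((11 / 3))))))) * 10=0.00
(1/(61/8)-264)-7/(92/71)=-1511149/5612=-269.27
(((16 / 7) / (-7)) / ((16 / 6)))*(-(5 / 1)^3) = 750 / 49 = 15.31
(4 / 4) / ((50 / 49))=49 / 50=0.98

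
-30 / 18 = -5 / 3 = -1.67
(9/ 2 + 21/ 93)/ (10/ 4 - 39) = -293/ 2263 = -0.13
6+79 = 85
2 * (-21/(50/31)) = -651/25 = -26.04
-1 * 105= -105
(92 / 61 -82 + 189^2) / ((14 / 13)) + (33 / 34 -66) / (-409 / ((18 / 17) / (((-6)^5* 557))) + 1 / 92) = 73954566451178965151 / 2234630853623350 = 33094.76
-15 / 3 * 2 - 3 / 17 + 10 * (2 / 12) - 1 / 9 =-8.62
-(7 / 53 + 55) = -2922 / 53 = -55.13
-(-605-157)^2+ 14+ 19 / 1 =-580611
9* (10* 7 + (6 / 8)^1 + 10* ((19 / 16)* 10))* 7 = 11938.50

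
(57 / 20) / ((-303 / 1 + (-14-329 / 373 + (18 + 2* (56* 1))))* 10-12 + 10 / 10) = -21261 / 14098060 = -0.00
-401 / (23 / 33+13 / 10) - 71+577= 201124 / 659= 305.20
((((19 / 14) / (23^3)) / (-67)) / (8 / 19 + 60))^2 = 130321 / 171655004279777241664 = 0.00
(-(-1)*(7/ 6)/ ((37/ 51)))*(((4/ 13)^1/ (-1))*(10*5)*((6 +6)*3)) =-428400/ 481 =-890.64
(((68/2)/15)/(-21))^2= 1156/99225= 0.01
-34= -34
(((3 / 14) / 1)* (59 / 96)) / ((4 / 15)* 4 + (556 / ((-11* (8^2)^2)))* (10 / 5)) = 0.13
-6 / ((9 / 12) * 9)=-0.89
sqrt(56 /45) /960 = 0.00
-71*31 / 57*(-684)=26412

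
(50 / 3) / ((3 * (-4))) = -25 / 18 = -1.39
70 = 70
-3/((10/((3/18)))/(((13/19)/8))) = -0.00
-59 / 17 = -3.47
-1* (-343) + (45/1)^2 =2368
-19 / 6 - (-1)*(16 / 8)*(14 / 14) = -7 / 6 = -1.17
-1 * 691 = -691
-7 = -7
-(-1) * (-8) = -8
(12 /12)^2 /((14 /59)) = 4.21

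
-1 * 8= -8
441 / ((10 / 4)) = 882 / 5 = 176.40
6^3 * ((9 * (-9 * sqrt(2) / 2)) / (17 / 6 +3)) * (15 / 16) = -19683 * sqrt(2) / 14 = -1988.28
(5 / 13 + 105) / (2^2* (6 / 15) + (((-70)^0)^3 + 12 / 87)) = 198650 / 5161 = 38.49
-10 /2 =-5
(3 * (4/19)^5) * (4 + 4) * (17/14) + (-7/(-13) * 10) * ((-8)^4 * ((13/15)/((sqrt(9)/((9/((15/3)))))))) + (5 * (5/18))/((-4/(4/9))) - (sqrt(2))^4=160957848171319/14039481330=11464.66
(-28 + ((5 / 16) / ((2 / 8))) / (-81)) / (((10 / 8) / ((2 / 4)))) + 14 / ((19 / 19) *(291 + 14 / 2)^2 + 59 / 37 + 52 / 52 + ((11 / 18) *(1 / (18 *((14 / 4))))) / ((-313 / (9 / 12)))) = -14114948415010109 / 1259586764002170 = -11.21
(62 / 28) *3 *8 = 372 / 7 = 53.14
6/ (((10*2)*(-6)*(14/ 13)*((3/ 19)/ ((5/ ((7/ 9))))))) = -741/ 392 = -1.89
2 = 2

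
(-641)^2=410881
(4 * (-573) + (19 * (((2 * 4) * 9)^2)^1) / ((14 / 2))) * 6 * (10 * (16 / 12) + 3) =1154328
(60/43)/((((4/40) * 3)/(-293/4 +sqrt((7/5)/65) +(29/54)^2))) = -10637800/31347 +40 * sqrt(91)/559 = -338.67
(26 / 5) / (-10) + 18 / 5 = 77 / 25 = 3.08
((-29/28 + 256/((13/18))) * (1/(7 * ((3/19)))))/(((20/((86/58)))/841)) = 3048033371/152880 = 19937.42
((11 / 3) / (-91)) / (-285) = 11 / 77805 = 0.00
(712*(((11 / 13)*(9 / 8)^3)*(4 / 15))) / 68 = 237897 / 70720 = 3.36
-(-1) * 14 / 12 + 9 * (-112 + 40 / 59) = -354259 / 354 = -1000.73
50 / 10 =5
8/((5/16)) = 128/5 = 25.60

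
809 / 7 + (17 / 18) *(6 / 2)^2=1737 / 14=124.07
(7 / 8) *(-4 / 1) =-7 / 2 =-3.50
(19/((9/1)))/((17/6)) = 38/51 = 0.75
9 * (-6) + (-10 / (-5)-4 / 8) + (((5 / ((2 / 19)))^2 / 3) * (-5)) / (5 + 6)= -52055 / 132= -394.36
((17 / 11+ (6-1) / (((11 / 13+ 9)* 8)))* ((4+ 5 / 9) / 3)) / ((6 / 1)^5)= 247681 / 788299776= 0.00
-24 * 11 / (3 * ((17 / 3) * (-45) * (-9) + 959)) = -44 / 1627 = -0.03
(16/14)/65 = 8/455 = 0.02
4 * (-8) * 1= -32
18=18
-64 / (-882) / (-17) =-32 / 7497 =-0.00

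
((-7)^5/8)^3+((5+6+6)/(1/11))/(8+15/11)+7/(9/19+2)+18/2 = -22982945190813199/2478592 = -9272581042.31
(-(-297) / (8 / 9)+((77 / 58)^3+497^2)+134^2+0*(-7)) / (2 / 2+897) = 295.44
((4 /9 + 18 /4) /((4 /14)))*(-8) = -1246 /9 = -138.44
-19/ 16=-1.19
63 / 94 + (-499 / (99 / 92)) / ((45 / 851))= -3672083887 / 418770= -8768.74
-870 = -870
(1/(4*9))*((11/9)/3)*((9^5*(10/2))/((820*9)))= 297/656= 0.45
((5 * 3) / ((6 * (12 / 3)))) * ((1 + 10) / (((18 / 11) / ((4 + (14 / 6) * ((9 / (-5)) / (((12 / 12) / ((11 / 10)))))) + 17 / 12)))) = 28919 / 8640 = 3.35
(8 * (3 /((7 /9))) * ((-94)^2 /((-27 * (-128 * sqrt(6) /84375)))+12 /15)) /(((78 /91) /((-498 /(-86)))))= 35856 /215+5156634375 * sqrt(6) /688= 18359357.19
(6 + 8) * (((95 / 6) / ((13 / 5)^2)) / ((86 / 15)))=83125 / 14534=5.72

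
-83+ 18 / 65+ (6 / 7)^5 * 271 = 46603001 / 1092455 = 42.66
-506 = -506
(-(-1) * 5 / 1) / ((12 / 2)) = 0.83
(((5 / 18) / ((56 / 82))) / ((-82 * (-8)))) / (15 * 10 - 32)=0.00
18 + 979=997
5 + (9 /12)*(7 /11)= 241 /44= 5.48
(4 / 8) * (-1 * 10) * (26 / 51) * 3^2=-390 / 17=-22.94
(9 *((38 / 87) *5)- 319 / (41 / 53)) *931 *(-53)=23039875019 / 1189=19377523.14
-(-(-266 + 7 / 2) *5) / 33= -875 / 22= -39.77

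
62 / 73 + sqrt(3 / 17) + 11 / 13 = sqrt(51) / 17 + 1609 / 949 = 2.12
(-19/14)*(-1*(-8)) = -76/7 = -10.86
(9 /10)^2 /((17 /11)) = 891 /1700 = 0.52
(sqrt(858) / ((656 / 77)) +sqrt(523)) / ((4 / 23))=1771 * sqrt(858) / 2624 +23 * sqrt(523) / 4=151.27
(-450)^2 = 202500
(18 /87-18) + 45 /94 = -47199 /2726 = -17.31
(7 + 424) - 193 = 238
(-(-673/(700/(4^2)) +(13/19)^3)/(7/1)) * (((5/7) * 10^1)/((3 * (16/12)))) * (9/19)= 162719577/89400206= 1.82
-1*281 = -281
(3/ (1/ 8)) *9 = 216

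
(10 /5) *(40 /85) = 16 /17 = 0.94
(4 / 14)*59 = 118 / 7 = 16.86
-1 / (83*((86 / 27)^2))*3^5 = -177147 / 613868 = -0.29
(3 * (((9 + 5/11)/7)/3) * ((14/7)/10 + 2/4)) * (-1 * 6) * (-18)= 5616/55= 102.11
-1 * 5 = -5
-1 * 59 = -59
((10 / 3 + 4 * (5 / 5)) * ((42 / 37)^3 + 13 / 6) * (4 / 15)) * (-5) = -48532748 / 1367631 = -35.49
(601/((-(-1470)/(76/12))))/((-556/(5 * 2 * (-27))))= 34257/27244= 1.26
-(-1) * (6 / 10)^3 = 27 / 125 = 0.22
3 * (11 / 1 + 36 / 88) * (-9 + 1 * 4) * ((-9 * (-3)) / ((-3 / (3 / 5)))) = 20331 / 22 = 924.14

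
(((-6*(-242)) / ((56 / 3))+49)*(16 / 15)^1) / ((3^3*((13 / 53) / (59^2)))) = 523960120 / 7371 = 71083.99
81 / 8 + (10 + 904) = 7393 / 8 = 924.12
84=84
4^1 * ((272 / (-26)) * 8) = -4352 / 13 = -334.77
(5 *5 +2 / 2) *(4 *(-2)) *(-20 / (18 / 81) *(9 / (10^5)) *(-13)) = -13689 / 625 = -21.90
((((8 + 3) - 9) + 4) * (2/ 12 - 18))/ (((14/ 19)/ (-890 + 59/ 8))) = 14355013/ 112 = 128169.76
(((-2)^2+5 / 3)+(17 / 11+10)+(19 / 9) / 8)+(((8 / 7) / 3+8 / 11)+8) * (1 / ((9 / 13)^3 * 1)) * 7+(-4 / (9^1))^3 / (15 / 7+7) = 40341419 / 192456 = 209.61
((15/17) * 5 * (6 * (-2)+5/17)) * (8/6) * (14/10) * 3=-83580/289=-289.20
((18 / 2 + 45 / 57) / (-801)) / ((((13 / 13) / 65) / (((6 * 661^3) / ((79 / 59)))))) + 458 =-137338164372978 / 133589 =-1028064918.32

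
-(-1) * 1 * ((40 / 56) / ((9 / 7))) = 5 / 9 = 0.56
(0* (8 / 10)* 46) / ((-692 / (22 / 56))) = 0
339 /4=84.75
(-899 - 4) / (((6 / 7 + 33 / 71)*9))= -149597 / 1971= -75.90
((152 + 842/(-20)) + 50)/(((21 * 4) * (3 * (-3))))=-533/2520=-0.21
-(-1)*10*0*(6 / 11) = 0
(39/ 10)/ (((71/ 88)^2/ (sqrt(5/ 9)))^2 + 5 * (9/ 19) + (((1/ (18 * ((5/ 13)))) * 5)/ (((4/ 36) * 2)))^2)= 22218713088/ 78014224331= 0.28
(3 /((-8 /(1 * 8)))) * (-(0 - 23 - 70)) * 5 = -1395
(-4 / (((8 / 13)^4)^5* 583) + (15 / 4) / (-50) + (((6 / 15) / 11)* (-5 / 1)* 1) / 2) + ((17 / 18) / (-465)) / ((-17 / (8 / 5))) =-398261564650707307578447437 / 3516201622028173285785600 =-113.26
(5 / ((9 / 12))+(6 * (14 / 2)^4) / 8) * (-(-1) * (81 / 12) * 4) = 195201 / 4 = 48800.25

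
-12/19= -0.63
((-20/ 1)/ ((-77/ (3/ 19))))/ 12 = 5/ 1463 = 0.00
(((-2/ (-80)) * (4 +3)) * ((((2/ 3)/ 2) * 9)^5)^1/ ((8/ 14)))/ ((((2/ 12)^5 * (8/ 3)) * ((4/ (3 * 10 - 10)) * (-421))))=-2577.26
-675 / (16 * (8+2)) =-135 / 32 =-4.22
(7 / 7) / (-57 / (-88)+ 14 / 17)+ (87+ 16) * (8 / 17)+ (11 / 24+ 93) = 128063675 / 898008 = 142.61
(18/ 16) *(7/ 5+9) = 117/ 10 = 11.70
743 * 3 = 2229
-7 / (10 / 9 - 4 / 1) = 63 / 26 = 2.42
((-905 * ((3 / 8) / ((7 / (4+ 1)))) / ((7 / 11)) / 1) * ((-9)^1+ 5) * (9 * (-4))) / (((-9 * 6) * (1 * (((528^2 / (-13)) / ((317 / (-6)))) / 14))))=18647525 / 532224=35.04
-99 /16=-6.19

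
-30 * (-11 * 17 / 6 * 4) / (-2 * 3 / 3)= -1870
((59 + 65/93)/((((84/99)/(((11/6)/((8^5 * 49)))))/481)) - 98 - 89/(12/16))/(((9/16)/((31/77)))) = -37739000351/243403776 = -155.05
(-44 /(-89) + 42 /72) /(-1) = -1151 /1068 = -1.08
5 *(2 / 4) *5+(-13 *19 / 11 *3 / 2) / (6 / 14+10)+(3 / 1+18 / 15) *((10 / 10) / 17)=649603 / 68255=9.52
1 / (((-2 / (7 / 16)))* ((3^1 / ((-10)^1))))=35 / 48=0.73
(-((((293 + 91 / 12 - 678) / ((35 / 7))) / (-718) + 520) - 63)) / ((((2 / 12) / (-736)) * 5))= 403715.25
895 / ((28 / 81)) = 72495 / 28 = 2589.11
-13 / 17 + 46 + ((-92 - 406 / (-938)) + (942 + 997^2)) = 994904.67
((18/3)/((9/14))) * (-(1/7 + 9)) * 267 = -22784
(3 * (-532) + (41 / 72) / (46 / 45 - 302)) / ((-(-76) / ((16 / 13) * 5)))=-129.23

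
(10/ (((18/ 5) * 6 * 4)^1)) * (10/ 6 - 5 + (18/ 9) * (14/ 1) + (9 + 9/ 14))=36025/ 9072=3.97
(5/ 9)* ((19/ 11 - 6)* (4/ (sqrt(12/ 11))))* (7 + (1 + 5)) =-6110* sqrt(33)/ 297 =-118.18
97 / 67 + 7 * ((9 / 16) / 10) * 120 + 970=273011 / 268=1018.70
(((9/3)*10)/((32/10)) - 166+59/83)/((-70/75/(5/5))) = 1552905/9296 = 167.05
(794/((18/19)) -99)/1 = 6652/9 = 739.11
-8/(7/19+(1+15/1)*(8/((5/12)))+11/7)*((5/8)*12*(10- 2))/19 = -0.08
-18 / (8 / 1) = -9 / 4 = -2.25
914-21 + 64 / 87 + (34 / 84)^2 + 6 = 46035257 / 51156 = 899.90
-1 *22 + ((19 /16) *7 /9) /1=-3035 /144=-21.08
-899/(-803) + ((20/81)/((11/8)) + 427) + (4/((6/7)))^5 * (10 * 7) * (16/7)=69183201100/195129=354551.10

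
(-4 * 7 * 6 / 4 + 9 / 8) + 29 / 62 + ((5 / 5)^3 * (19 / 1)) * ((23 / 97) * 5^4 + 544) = 315405779 / 24056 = 13111.31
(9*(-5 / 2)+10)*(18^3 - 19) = -145325 / 2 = -72662.50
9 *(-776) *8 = -55872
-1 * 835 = -835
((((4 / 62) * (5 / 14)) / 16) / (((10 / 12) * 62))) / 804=1 / 28845376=0.00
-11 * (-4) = 44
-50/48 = -25/24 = -1.04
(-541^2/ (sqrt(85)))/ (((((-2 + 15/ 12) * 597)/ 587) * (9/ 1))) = 687214988 * sqrt(85)/ 1370115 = 4624.29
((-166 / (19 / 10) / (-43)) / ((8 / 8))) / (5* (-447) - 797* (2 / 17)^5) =-2356962620 / 2592672619483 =-0.00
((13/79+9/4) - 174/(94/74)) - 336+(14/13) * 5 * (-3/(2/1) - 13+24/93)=-3275495117/5985356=-547.25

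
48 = 48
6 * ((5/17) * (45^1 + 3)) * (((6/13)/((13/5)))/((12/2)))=7200/2873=2.51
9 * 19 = 171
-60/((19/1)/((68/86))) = -2040/817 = -2.50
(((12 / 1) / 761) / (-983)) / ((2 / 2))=-12 / 748063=-0.00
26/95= 0.27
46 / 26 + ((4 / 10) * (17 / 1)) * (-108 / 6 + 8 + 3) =-2979 / 65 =-45.83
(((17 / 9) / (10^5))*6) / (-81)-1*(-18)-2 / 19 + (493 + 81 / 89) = 10515363271253 / 20545650000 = 511.80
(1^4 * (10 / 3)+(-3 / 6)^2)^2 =12.84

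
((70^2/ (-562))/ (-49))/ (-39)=-50/ 10959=-0.00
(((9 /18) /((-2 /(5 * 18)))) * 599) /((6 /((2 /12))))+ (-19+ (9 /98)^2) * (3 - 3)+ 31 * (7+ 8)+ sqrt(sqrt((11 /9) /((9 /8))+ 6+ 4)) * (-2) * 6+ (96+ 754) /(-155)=21115 /248 - 4 * 898^(1 /4)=63.24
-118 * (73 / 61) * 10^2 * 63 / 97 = -9171.57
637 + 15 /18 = 3827 /6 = 637.83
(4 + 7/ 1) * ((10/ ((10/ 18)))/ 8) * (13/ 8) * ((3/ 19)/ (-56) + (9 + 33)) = 57509595/ 34048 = 1689.07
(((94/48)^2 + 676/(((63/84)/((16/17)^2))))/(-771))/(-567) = 133545409/72770902848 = 0.00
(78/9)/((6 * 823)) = 13/7407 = 0.00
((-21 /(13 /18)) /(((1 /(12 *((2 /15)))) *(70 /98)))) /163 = -21168 /52975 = -0.40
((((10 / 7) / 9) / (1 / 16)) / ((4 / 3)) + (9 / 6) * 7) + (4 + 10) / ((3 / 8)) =2089 / 42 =49.74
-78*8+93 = -531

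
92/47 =1.96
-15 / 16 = -0.94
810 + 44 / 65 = 52694 / 65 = 810.68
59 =59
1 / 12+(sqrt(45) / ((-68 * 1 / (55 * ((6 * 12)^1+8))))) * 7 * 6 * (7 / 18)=1 / 12 - 53900 * sqrt(5) / 17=-7089.57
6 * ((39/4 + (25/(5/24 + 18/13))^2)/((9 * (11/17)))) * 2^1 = 1433628989/2717099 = 527.63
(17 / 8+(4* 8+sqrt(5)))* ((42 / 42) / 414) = 0.09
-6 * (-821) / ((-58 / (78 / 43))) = -192114 / 1247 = -154.06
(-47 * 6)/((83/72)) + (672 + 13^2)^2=58684019/83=707036.37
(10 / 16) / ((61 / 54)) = 135 / 244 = 0.55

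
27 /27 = 1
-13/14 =-0.93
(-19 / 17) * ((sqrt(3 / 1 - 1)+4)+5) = -171 / 17 - 19 * sqrt(2) / 17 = -11.64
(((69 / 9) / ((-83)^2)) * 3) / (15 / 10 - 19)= -46 / 241115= -0.00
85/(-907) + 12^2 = 130523/907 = 143.91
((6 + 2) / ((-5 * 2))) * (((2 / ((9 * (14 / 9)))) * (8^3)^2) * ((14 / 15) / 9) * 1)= -2097152 / 675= -3106.89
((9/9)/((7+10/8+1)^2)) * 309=4944/1369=3.61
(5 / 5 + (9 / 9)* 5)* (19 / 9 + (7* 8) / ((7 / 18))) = 2630 / 3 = 876.67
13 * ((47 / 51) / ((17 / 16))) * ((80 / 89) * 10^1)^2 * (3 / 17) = 6256640000 / 38915873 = 160.77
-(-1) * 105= 105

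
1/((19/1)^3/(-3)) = -3/6859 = -0.00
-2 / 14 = -1 / 7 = -0.14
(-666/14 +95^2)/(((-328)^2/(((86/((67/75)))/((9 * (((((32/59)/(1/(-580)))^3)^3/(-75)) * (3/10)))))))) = 11704599639572144047717/1582353540560116214230081590901258321920000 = 0.00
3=3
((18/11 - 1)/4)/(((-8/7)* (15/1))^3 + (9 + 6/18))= -7203/227673424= -0.00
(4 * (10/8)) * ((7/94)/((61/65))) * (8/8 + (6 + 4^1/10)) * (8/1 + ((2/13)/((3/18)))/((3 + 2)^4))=8419054/358375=23.49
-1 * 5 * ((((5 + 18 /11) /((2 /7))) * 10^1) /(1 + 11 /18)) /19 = -229950 /6061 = -37.94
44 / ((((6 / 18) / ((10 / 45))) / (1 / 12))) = 22 / 9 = 2.44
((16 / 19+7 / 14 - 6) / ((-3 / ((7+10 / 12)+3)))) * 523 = 2005705 / 228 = 8796.95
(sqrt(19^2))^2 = 361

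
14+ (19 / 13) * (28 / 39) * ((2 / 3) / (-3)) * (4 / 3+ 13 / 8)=182203 / 13689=13.31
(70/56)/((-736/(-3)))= 0.01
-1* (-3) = 3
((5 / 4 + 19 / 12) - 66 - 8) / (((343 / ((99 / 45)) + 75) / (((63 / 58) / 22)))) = -8967 / 589280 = -0.02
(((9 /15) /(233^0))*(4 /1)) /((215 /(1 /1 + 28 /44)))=216 /11825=0.02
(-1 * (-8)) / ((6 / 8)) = 32 / 3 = 10.67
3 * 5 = 15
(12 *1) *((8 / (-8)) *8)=-96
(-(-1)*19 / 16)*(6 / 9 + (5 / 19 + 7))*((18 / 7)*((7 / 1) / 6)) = 113 / 4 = 28.25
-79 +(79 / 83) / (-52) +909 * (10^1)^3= 3922902957 / 4316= 908920.98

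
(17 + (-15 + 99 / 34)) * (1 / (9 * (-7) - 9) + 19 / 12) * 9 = 18871 / 272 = 69.38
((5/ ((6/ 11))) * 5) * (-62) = -8525/ 3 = -2841.67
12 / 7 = 1.71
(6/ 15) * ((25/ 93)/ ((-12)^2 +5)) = 10/ 13857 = 0.00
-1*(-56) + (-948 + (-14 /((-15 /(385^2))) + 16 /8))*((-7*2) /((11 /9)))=-1573768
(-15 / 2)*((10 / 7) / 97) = -75 / 679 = -0.11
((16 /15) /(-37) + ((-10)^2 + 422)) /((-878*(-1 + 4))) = -144847 /730935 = -0.20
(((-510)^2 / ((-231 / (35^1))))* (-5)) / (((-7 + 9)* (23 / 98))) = 419792.49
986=986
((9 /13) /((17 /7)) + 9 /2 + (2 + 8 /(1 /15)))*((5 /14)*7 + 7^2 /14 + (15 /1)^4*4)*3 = 17022350601 /221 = 77024210.86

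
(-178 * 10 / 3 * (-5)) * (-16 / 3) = -142400 / 9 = -15822.22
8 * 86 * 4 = 2752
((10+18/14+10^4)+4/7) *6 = 420498/7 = 60071.14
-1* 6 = -6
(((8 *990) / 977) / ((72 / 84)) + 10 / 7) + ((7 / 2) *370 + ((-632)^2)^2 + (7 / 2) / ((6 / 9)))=4364363467131695 / 27356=159539533087.14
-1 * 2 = -2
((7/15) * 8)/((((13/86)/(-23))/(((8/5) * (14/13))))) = -978.78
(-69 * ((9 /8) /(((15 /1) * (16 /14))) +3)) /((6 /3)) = -67689 /640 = -105.76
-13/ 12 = -1.08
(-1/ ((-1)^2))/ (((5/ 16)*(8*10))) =-1/ 25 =-0.04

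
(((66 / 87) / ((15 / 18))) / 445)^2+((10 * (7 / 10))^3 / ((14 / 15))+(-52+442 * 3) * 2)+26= 24493727136723 / 8326951250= 2941.50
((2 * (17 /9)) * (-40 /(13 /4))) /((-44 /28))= 29.59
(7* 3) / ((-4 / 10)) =-105 / 2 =-52.50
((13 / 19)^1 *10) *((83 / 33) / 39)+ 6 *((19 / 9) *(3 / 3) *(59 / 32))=716147 / 30096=23.80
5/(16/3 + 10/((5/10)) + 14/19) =285/1486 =0.19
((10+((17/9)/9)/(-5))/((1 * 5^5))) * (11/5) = 44363/6328125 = 0.01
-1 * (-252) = 252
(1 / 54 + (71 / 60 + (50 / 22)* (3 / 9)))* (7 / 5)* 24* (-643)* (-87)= 3038454062 / 825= 3682974.62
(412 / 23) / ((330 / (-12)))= -824 / 1265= -0.65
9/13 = 0.69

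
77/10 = 7.70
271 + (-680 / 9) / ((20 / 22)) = 1691 / 9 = 187.89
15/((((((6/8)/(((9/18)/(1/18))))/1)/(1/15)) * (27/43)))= 19.11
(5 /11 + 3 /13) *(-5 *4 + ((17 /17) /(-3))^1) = -5978 /429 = -13.93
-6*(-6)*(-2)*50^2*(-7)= 1260000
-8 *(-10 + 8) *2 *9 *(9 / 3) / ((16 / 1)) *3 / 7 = 162 / 7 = 23.14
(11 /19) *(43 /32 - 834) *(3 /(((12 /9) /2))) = -2637855 /1216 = -2169.29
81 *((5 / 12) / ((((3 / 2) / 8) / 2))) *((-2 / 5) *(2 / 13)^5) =-4608 / 371293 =-0.01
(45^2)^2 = 4100625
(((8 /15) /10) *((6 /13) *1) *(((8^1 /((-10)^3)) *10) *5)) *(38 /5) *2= -1216 /8125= -0.15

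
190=190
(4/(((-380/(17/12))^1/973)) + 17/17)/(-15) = 15401/17100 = 0.90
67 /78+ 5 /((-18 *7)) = 671 /819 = 0.82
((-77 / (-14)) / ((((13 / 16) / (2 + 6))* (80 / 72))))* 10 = 487.38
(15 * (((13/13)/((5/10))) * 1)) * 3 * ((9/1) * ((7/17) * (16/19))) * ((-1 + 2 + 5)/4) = 136080/323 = 421.30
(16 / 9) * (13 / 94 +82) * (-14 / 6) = -432376 / 1269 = -340.72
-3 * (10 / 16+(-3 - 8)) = 249 / 8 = 31.12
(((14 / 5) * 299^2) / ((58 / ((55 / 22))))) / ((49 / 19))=1698619 / 406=4183.79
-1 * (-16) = 16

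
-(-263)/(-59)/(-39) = 263/2301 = 0.11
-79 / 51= -1.55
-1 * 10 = -10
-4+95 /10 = 11 /2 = 5.50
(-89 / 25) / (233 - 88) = -89 / 3625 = -0.02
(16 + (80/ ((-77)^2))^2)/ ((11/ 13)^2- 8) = -95054904464/ 43273393471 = -2.20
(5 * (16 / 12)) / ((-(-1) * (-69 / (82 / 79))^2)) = 134480 / 89140203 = 0.00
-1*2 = -2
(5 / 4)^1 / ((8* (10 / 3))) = 3 / 64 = 0.05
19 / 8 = 2.38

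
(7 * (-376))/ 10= -1316/ 5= -263.20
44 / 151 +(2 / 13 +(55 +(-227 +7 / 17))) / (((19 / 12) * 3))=-22698992 / 634049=-35.80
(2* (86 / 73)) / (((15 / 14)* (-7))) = -344 / 1095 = -0.31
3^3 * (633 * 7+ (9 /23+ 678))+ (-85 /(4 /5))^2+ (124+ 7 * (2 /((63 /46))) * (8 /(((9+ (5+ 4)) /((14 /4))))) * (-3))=1483632829 /9936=149318.92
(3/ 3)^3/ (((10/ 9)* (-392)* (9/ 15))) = -3/ 784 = -0.00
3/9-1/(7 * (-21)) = 50/147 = 0.34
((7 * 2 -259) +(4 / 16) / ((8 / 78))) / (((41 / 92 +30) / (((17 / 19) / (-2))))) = 1517471 / 425752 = 3.56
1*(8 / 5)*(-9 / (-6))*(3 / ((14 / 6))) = 108 / 35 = 3.09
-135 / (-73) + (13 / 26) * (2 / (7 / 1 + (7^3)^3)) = 5447737963 / 2945813822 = 1.85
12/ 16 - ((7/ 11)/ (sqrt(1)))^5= 415925/ 644204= 0.65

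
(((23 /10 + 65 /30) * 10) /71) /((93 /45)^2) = 0.15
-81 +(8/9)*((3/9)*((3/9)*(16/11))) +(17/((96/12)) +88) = 66067/7128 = 9.27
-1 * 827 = -827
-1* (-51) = 51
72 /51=24 /17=1.41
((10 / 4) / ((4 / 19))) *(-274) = -13015 / 4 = -3253.75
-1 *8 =-8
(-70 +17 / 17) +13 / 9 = -608 / 9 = -67.56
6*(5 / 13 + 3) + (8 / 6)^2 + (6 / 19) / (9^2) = 147314 / 6669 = 22.09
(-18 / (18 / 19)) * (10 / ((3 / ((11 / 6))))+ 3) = -1558 / 9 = -173.11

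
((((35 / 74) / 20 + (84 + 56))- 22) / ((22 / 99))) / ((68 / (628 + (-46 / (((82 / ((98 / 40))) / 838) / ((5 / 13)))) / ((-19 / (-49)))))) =-192698017875 / 47961472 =-4017.77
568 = 568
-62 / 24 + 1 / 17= -2.52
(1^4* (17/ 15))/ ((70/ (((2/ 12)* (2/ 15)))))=17/ 47250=0.00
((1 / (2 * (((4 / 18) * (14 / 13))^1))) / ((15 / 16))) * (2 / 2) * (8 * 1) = 624 / 35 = 17.83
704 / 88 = 8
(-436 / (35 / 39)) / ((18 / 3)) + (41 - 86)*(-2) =316 / 35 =9.03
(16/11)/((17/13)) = 208/187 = 1.11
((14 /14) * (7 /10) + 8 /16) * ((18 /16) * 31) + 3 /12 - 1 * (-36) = 781 /10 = 78.10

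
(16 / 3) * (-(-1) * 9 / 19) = 48 / 19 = 2.53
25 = 25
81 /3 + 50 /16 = 241 /8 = 30.12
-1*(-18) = 18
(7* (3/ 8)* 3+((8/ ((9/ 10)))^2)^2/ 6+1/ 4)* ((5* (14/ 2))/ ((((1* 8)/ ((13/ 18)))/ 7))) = 525905273075/ 22674816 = 23193.36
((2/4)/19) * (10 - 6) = 2/19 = 0.11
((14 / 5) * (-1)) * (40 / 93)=-112 / 93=-1.20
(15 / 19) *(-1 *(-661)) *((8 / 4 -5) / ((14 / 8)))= -118980 / 133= -894.59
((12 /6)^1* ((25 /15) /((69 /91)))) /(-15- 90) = -26 /621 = -0.04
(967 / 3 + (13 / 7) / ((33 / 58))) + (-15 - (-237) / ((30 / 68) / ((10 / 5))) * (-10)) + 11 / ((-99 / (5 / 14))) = -14460751 / 1386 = -10433.44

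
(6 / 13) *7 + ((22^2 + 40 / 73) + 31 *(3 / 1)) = 551159 / 949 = 580.78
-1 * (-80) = 80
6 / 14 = 3 / 7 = 0.43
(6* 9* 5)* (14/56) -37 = 61/2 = 30.50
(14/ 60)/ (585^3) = 7/ 6006048750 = 0.00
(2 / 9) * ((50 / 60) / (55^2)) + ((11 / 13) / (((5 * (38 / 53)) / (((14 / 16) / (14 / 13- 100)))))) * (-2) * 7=0.03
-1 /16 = -0.06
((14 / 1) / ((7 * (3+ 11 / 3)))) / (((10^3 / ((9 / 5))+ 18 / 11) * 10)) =297 / 5516200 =0.00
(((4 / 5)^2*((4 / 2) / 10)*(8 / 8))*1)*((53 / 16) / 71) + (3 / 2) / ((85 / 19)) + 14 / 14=404727 / 301750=1.34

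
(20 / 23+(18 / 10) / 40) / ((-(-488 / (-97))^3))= -3839615311 / 534585651200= -0.01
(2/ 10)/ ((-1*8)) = -1/ 40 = -0.02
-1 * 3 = -3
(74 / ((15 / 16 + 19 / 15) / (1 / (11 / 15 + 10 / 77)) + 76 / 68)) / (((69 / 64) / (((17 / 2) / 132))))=479046400 / 327354883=1.46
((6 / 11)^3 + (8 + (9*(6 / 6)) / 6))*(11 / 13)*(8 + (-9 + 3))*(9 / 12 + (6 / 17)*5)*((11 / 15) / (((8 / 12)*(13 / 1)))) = 258723 / 74360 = 3.48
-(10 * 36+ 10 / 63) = -22690 / 63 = -360.16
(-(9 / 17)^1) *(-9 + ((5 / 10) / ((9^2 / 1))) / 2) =2915 / 612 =4.76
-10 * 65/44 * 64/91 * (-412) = 329600/77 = 4280.52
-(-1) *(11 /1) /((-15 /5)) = -11 /3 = -3.67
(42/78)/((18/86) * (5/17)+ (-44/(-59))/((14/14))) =301903/452647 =0.67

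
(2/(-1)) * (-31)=62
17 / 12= 1.42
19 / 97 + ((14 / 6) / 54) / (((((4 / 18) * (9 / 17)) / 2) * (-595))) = 15293 / 78570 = 0.19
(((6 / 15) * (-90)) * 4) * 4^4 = -36864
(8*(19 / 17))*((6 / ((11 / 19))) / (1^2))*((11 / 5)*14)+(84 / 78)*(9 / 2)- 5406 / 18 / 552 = 2858.33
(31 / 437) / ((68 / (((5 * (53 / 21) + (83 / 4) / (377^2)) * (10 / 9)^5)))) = 29190081081250 / 1309317283253889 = 0.02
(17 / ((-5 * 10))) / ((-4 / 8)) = 17 / 25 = 0.68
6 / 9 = 2 / 3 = 0.67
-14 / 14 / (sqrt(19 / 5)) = -sqrt(95) / 19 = -0.51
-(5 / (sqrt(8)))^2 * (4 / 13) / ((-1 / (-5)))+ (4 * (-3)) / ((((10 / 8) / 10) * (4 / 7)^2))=-7769 / 26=-298.81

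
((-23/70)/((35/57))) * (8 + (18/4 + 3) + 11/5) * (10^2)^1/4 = -232047/980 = -236.78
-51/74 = -0.69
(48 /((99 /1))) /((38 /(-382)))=-3056 /627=-4.87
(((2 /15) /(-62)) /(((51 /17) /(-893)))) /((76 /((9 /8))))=47 /4960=0.01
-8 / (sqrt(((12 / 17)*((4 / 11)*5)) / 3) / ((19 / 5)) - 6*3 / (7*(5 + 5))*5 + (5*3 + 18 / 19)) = -3879876 / 7109695 + 7448*sqrt(935) / 35548475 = -0.54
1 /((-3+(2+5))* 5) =1 /20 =0.05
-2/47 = -0.04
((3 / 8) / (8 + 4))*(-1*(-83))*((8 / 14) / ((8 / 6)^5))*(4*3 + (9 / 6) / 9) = 490779 / 114688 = 4.28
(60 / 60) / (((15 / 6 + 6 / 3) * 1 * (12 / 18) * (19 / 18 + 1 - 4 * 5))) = -6 / 323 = -0.02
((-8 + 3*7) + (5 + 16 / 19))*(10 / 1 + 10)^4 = 57280000 / 19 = 3014736.84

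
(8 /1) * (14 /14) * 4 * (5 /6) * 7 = 560 /3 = 186.67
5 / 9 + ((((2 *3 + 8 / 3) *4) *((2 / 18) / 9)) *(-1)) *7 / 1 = -593 / 243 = -2.44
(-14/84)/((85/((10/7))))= -1/357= -0.00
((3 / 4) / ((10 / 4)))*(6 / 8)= 9 / 40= 0.22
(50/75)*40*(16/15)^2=4096/135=30.34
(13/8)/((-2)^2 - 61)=-13/456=-0.03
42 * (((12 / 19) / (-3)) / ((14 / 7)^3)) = -21 / 19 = -1.11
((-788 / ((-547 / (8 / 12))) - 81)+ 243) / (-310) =-133709 / 254355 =-0.53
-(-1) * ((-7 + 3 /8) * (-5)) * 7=1855 /8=231.88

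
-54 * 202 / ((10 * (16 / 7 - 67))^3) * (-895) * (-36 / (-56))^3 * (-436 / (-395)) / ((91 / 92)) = -33041234637 / 3093921842375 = -0.01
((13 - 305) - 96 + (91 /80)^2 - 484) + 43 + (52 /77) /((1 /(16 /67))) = -27323543921 /33017600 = -827.54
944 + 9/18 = 944.50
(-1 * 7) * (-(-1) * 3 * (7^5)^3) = -99698791708803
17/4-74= -279/4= -69.75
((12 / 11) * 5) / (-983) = -60 / 10813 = -0.01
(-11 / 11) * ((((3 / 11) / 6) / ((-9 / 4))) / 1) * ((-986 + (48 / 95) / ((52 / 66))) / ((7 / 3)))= -2433836 / 285285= -8.53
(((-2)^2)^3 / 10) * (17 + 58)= 480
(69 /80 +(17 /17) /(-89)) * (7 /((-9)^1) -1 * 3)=-103037 /32040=-3.22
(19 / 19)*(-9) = -9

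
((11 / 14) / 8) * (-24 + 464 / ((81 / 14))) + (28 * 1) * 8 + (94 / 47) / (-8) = 229.27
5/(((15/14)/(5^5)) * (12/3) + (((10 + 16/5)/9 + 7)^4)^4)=229894292449951171875/32059561307037420850991583204288877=0.00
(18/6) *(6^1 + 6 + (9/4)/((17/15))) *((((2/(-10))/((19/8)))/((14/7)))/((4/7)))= -19971/6460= -3.09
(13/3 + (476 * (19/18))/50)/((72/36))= 1618/225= 7.19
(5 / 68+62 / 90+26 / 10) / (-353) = -10289 / 1080180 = -0.01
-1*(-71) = 71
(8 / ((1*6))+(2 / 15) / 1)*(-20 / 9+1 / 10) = -2101 / 675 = -3.11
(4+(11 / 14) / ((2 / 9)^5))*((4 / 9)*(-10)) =-3256655 / 504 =-6461.62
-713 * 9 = -6417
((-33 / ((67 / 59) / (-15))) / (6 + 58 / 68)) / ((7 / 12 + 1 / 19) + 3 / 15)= 1131985800 / 14877283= 76.09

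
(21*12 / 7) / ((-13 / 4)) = -144 / 13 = -11.08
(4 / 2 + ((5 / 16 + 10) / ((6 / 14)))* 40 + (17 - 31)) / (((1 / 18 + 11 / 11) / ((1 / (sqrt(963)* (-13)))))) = -5703* sqrt(107) / 26429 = -2.23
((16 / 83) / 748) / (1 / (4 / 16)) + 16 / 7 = 248343 / 108647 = 2.29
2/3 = 0.67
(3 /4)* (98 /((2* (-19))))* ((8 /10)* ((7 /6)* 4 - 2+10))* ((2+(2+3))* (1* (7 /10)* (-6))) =576.24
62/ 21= 2.95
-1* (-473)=473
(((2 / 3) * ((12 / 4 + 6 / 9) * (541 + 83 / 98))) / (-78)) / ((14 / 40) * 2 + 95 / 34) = -4513585 / 928746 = -4.86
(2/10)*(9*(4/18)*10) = 4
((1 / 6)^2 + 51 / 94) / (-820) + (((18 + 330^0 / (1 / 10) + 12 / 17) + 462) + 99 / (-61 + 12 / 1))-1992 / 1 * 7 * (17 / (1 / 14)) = -766989791127857 / 231147504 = -3318183.32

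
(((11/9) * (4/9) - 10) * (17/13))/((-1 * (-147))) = -0.08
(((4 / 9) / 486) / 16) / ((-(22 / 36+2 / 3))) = -1 / 22356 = -0.00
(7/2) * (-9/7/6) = -3/4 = -0.75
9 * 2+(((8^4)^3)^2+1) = 4722366482869645213715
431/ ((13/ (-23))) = -9913/ 13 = -762.54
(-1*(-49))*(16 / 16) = 49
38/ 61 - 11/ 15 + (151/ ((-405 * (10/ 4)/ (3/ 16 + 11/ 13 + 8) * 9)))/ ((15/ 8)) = -41236894/ 216786375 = -0.19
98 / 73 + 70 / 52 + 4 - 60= -101185 / 1898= -53.31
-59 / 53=-1.11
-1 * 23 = -23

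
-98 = -98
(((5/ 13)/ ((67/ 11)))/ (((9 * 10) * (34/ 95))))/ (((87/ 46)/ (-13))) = -24035/ 1783674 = -0.01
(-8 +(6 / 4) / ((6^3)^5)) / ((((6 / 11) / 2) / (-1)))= 27584185761781 / 940369969152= 29.33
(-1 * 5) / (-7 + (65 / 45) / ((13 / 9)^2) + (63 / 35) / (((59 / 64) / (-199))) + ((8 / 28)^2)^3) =2255919575 / 178155870558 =0.01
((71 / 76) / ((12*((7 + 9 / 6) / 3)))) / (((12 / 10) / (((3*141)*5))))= 250275 / 5168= 48.43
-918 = -918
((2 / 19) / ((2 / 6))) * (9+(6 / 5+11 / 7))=2472 / 665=3.72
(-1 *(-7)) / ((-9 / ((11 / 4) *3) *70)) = -11 / 120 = -0.09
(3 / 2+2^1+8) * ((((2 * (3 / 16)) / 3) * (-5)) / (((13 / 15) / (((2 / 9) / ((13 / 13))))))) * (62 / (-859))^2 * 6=-552575 / 9592453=-0.06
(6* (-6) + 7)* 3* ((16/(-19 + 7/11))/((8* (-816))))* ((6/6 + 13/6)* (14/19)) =-2233/82416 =-0.03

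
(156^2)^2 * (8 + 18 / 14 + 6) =63369775872 / 7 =9052825124.57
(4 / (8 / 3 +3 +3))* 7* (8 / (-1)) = -336 / 13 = -25.85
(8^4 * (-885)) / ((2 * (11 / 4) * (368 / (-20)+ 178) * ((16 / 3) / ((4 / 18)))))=-172.07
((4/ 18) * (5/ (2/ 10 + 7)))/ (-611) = -25/ 98982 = -0.00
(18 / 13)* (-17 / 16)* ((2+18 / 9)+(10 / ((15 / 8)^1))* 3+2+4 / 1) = -153 / 4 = -38.25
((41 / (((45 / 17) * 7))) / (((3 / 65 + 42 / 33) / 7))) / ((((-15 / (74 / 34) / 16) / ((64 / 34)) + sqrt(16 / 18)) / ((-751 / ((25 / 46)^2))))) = -120555239158841344 * sqrt(2) / 5066008243125 - 2758693843716096 / 337733882875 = -41822.13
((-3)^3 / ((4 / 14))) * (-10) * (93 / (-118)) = -744.79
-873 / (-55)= 873 / 55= 15.87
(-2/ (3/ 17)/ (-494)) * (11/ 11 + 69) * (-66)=-26180/ 247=-105.99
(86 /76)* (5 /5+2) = 129 /38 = 3.39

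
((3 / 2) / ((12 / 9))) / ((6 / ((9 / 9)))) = 3 / 16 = 0.19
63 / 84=3 / 4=0.75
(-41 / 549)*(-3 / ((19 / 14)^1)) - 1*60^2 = -12516626 / 3477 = -3599.83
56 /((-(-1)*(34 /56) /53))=83104 /17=4888.47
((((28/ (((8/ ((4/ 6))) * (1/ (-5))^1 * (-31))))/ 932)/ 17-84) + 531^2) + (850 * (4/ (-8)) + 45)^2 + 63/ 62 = 628117246577/ 1473492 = 426278.02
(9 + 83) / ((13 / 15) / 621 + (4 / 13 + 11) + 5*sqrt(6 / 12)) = 30513907541520 / 3384318097727 - 6745439551500*sqrt(2) / 3384318097727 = 6.20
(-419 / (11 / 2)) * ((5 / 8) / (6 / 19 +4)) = -39805 / 3608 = -11.03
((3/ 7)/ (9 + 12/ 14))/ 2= 1/ 46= 0.02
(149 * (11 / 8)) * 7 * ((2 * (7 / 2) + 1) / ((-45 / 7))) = -80311 / 45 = -1784.69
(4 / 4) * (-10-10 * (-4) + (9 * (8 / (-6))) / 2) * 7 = 168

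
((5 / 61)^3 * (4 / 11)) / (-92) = -125 / 57426193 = -0.00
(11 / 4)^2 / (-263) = -121 / 4208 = -0.03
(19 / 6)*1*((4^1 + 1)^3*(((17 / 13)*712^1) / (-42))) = -7186750 / 819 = -8775.03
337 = 337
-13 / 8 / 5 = -13 / 40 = -0.32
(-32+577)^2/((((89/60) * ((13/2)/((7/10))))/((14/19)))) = 349301400/21983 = 15889.61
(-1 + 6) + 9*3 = 32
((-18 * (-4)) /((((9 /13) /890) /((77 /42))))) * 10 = 5090800 /3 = 1696933.33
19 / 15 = 1.27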